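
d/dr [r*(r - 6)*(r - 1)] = 3*r^2 - 14*r + 6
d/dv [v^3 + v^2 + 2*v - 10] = 3*v^2 + 2*v + 2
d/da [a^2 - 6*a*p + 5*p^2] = 2*a - 6*p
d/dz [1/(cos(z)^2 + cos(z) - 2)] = (2*cos(z) + 1)*sin(z)/(cos(z)^2 + cos(z) - 2)^2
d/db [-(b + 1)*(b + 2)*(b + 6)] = -3*b^2 - 18*b - 20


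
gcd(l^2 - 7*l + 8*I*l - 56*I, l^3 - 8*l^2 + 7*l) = l - 7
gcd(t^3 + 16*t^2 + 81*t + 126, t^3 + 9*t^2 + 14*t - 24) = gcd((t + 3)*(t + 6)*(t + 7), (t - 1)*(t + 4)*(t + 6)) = t + 6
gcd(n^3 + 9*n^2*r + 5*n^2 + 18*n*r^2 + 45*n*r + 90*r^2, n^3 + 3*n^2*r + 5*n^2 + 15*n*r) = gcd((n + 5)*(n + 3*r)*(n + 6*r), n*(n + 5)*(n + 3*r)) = n^2 + 3*n*r + 5*n + 15*r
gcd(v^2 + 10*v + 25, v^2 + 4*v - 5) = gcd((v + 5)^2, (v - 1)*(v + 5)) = v + 5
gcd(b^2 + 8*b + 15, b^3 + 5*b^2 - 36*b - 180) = b + 5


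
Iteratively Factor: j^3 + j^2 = (j)*(j^2 + j) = j^2*(j + 1)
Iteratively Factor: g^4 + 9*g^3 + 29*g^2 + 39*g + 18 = (g + 3)*(g^3 + 6*g^2 + 11*g + 6) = (g + 3)^2*(g^2 + 3*g + 2) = (g + 2)*(g + 3)^2*(g + 1)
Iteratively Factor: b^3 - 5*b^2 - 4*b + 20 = (b - 2)*(b^2 - 3*b - 10) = (b - 5)*(b - 2)*(b + 2)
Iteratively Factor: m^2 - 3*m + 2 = (m - 2)*(m - 1)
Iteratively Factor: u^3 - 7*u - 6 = (u + 2)*(u^2 - 2*u - 3) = (u - 3)*(u + 2)*(u + 1)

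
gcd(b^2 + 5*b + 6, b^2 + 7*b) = 1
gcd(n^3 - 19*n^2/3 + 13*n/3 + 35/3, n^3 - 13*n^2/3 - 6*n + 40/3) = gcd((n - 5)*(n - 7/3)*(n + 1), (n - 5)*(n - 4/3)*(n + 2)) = n - 5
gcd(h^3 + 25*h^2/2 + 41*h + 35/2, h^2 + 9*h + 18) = 1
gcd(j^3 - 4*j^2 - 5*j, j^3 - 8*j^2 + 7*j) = j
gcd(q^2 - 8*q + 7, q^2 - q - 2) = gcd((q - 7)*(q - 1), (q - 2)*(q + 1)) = 1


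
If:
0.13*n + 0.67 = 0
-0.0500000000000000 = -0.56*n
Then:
No Solution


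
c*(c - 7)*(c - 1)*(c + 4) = c^4 - 4*c^3 - 25*c^2 + 28*c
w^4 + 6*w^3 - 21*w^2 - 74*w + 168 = (w - 3)*(w - 2)*(w + 4)*(w + 7)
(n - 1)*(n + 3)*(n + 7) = n^3 + 9*n^2 + 11*n - 21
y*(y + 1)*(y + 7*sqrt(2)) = y^3 + y^2 + 7*sqrt(2)*y^2 + 7*sqrt(2)*y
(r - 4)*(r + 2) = r^2 - 2*r - 8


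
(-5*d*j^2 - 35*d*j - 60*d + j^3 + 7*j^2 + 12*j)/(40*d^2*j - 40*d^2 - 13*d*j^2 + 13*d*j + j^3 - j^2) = (-j^2 - 7*j - 12)/(8*d*j - 8*d - j^2 + j)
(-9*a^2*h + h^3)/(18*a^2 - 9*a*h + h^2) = h*(-3*a - h)/(6*a - h)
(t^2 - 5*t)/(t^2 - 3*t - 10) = t/(t + 2)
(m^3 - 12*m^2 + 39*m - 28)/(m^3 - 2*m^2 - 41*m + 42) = (m - 4)/(m + 6)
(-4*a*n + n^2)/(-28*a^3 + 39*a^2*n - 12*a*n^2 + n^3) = n/(7*a^2 - 8*a*n + n^2)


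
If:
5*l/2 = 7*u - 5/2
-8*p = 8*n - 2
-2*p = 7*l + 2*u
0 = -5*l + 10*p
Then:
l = -5/61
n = 71/244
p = -5/122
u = 20/61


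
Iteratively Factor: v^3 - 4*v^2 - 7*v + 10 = (v - 5)*(v^2 + v - 2) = (v - 5)*(v + 2)*(v - 1)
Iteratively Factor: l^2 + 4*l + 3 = (l + 3)*(l + 1)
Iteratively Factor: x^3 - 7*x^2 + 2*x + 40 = (x + 2)*(x^2 - 9*x + 20) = (x - 4)*(x + 2)*(x - 5)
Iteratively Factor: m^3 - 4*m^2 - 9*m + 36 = (m + 3)*(m^2 - 7*m + 12) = (m - 4)*(m + 3)*(m - 3)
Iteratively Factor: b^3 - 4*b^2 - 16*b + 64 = (b - 4)*(b^2 - 16) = (b - 4)^2*(b + 4)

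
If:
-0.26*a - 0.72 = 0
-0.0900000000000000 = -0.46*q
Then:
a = -2.77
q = 0.20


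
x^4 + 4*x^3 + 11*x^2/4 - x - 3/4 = (x - 1/2)*(x + 1/2)*(x + 1)*(x + 3)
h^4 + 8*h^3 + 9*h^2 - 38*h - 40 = (h - 2)*(h + 1)*(h + 4)*(h + 5)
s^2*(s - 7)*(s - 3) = s^4 - 10*s^3 + 21*s^2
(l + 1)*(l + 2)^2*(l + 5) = l^4 + 10*l^3 + 33*l^2 + 44*l + 20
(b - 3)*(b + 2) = b^2 - b - 6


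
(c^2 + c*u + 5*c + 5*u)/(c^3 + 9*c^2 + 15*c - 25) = (c + u)/(c^2 + 4*c - 5)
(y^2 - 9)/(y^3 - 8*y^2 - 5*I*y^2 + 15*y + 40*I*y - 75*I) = (y + 3)/(y^2 - 5*y*(1 + I) + 25*I)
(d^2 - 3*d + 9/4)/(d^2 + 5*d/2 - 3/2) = (4*d^2 - 12*d + 9)/(2*(2*d^2 + 5*d - 3))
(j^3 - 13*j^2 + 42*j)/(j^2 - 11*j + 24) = j*(j^2 - 13*j + 42)/(j^2 - 11*j + 24)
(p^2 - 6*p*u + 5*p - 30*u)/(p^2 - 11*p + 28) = (p^2 - 6*p*u + 5*p - 30*u)/(p^2 - 11*p + 28)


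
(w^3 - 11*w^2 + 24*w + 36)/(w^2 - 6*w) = w - 5 - 6/w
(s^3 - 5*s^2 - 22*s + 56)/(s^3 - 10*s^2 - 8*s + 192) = (s^2 - 9*s + 14)/(s^2 - 14*s + 48)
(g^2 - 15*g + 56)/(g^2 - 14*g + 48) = (g - 7)/(g - 6)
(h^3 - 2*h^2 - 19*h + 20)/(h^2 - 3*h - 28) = (h^2 - 6*h + 5)/(h - 7)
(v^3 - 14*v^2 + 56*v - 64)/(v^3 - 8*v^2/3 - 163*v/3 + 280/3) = 3*(v^2 - 6*v + 8)/(3*v^2 + 16*v - 35)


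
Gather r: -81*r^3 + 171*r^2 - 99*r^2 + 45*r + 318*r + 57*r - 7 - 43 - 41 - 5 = -81*r^3 + 72*r^2 + 420*r - 96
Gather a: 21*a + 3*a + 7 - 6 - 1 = 24*a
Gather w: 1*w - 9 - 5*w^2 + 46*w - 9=-5*w^2 + 47*w - 18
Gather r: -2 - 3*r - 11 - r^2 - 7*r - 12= -r^2 - 10*r - 25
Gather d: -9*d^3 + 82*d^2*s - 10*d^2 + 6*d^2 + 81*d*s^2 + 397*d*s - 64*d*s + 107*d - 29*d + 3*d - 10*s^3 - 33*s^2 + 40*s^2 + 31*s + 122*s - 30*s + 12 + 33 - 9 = -9*d^3 + d^2*(82*s - 4) + d*(81*s^2 + 333*s + 81) - 10*s^3 + 7*s^2 + 123*s + 36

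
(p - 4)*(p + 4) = p^2 - 16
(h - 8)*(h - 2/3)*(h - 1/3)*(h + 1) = h^4 - 8*h^3 - 7*h^2/9 + 58*h/9 - 16/9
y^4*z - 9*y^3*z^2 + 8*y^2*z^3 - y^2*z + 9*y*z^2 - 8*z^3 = (y - 1)*(y - 8*z)*(y - z)*(y*z + z)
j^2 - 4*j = j*(j - 4)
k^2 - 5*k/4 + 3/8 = (k - 3/4)*(k - 1/2)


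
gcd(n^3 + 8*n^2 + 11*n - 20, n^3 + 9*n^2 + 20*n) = n^2 + 9*n + 20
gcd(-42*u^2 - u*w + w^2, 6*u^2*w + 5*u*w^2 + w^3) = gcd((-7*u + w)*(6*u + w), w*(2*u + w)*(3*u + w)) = 1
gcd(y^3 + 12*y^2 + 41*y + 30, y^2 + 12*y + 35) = y + 5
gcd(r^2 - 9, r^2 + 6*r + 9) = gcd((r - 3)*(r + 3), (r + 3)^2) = r + 3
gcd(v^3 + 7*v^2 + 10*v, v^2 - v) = v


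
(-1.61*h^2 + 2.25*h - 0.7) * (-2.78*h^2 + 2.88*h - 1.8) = 4.4758*h^4 - 10.8918*h^3 + 11.324*h^2 - 6.066*h + 1.26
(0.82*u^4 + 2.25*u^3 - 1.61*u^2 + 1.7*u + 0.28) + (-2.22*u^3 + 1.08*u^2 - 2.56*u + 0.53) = 0.82*u^4 + 0.0299999999999998*u^3 - 0.53*u^2 - 0.86*u + 0.81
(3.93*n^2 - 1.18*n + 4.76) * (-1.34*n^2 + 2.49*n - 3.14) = -5.2662*n^4 + 11.3669*n^3 - 21.6568*n^2 + 15.5576*n - 14.9464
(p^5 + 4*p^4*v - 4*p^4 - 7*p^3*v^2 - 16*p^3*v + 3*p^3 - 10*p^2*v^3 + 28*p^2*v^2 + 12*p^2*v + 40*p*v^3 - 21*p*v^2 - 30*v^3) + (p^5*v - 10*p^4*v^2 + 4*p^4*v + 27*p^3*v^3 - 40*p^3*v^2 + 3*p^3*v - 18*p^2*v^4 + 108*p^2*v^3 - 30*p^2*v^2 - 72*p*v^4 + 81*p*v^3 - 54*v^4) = p^5*v + p^5 - 10*p^4*v^2 + 8*p^4*v - 4*p^4 + 27*p^3*v^3 - 47*p^3*v^2 - 13*p^3*v + 3*p^3 - 18*p^2*v^4 + 98*p^2*v^3 - 2*p^2*v^2 + 12*p^2*v - 72*p*v^4 + 121*p*v^3 - 21*p*v^2 - 54*v^4 - 30*v^3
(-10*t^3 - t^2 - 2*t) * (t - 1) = -10*t^4 + 9*t^3 - t^2 + 2*t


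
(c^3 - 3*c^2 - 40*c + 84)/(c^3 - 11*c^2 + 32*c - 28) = (c + 6)/(c - 2)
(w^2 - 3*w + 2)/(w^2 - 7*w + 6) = (w - 2)/(w - 6)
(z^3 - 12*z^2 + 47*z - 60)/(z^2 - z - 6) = (z^2 - 9*z + 20)/(z + 2)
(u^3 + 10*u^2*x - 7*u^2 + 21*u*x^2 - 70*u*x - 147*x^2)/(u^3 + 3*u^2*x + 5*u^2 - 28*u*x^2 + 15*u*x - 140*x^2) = (-u^2 - 3*u*x + 7*u + 21*x)/(-u^2 + 4*u*x - 5*u + 20*x)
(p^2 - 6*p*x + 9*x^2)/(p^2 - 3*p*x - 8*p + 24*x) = (p - 3*x)/(p - 8)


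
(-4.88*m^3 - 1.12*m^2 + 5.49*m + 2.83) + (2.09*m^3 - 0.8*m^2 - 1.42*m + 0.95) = -2.79*m^3 - 1.92*m^2 + 4.07*m + 3.78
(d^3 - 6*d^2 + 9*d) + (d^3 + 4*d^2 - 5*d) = 2*d^3 - 2*d^2 + 4*d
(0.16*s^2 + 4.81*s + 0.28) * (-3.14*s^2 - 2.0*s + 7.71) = -0.5024*s^4 - 15.4234*s^3 - 9.2656*s^2 + 36.5251*s + 2.1588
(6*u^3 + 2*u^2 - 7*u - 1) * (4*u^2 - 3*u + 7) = 24*u^5 - 10*u^4 + 8*u^3 + 31*u^2 - 46*u - 7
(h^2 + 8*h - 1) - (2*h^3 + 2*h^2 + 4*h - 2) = -2*h^3 - h^2 + 4*h + 1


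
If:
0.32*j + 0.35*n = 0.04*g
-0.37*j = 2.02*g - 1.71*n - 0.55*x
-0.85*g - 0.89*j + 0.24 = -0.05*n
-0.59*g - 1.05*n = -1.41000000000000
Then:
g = 1.05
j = -0.69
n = 0.75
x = 1.05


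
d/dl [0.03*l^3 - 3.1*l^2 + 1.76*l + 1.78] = 0.09*l^2 - 6.2*l + 1.76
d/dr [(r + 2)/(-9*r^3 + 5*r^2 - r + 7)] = (-9*r^3 + 5*r^2 - r + (r + 2)*(27*r^2 - 10*r + 1) + 7)/(9*r^3 - 5*r^2 + r - 7)^2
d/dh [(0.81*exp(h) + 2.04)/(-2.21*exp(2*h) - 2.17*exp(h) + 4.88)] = (1.7901*exp(2*h) + 9.0168*exp(h) + 8.3796)*exp(h)/(4.8841*exp(4*h) + 9.5914*exp(3*h) - 16.8607*exp(2*h) - 21.1792*exp(h) + 23.8144)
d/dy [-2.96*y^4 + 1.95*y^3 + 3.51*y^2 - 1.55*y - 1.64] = -11.84*y^3 + 5.85*y^2 + 7.02*y - 1.55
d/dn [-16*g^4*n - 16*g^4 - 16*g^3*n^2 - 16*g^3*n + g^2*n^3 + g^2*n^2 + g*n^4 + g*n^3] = g*(-16*g^3 - 32*g^2*n - 16*g^2 + 3*g*n^2 + 2*g*n + 4*n^3 + 3*n^2)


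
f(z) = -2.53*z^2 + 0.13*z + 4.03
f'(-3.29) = 16.78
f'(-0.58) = 3.06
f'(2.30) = -11.51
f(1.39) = -0.68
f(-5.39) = -70.17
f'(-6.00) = 30.49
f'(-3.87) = 19.71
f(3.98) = -35.53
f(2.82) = -15.72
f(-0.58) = 3.10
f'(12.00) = -60.59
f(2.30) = -9.05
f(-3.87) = -34.36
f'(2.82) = -14.14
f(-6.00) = -87.83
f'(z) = 0.13 - 5.06*z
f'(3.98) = -20.01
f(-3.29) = -23.78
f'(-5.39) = 27.40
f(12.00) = -358.73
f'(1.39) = -6.90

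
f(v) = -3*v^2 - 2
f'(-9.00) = 54.00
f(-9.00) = -245.00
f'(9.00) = -54.00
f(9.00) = -245.00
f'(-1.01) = 6.06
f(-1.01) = -5.06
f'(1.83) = -10.98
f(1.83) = -12.05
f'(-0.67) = 4.02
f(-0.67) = -3.35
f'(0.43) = -2.58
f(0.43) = -2.55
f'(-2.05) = 12.30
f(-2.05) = -14.61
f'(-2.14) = 12.84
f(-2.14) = -15.74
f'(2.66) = -15.96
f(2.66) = -23.23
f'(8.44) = -50.64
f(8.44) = -215.70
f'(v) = -6*v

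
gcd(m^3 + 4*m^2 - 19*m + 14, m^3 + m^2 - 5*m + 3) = m - 1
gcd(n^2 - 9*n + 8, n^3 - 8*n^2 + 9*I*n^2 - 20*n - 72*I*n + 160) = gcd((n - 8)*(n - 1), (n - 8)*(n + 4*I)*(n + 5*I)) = n - 8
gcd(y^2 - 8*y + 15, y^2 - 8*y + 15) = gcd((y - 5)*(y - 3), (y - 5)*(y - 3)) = y^2 - 8*y + 15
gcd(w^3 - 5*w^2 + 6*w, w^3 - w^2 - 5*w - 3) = w - 3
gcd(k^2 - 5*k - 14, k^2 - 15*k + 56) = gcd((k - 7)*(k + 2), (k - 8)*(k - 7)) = k - 7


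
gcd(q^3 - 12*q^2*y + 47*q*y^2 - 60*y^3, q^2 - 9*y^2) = -q + 3*y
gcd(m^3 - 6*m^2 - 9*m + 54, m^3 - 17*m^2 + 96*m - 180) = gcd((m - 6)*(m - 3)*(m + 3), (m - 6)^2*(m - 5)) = m - 6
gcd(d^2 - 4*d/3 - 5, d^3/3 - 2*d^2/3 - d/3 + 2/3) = 1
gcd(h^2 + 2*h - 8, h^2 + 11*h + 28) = h + 4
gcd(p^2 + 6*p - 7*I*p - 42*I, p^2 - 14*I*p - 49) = p - 7*I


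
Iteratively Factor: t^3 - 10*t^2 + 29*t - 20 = (t - 4)*(t^2 - 6*t + 5) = (t - 5)*(t - 4)*(t - 1)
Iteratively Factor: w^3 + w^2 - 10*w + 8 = (w + 4)*(w^2 - 3*w + 2) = (w - 2)*(w + 4)*(w - 1)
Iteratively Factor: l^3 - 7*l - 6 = (l + 1)*(l^2 - l - 6) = (l - 3)*(l + 1)*(l + 2)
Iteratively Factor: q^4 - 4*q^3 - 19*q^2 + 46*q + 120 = (q + 3)*(q^3 - 7*q^2 + 2*q + 40) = (q - 5)*(q + 3)*(q^2 - 2*q - 8) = (q - 5)*(q + 2)*(q + 3)*(q - 4)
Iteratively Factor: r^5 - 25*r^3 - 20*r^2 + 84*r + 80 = (r + 1)*(r^4 - r^3 - 24*r^2 + 4*r + 80) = (r + 1)*(r + 2)*(r^3 - 3*r^2 - 18*r + 40) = (r - 2)*(r + 1)*(r + 2)*(r^2 - r - 20) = (r - 5)*(r - 2)*(r + 1)*(r + 2)*(r + 4)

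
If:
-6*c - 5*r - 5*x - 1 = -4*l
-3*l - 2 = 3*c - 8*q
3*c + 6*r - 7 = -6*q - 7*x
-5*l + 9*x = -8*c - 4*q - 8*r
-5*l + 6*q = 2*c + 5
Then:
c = -626/81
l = -160/81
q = -61/18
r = 157/81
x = 50/9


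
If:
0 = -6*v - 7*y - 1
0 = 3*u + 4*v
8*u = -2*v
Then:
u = 0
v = 0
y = -1/7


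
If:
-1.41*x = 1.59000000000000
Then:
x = -1.13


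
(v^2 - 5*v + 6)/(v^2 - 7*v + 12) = (v - 2)/(v - 4)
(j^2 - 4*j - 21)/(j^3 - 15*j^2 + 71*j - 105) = (j + 3)/(j^2 - 8*j + 15)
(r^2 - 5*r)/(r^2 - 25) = r/(r + 5)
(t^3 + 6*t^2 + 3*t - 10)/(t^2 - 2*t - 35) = (t^2 + t - 2)/(t - 7)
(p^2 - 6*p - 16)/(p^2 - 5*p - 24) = (p + 2)/(p + 3)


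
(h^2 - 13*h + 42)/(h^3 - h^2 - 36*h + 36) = (h - 7)/(h^2 + 5*h - 6)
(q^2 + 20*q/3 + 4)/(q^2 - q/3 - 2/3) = (q + 6)/(q - 1)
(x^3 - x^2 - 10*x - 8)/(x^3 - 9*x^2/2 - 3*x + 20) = 2*(x + 1)/(2*x - 5)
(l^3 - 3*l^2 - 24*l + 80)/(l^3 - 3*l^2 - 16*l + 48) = (l^2 + l - 20)/(l^2 + l - 12)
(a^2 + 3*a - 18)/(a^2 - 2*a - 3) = (a + 6)/(a + 1)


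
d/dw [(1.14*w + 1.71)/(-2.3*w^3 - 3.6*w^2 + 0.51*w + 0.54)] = (5.244*w^3 + 15.903*w^2 + 12.312*w - 0.2565)/(5.29*w^6 + 16.56*w^5 + 10.614*w^4 - 6.156*w^3 - 3.6279*w^2 + 0.5508*w + 0.2916)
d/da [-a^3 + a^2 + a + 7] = -3*a^2 + 2*a + 1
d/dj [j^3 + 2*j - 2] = 3*j^2 + 2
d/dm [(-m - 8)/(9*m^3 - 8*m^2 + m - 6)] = (-9*m^3 + 8*m^2 - m + (m + 8)*(27*m^2 - 16*m + 1) + 6)/(9*m^3 - 8*m^2 + m - 6)^2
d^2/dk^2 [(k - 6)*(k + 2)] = 2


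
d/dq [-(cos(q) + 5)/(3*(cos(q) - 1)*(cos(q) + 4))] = (sin(q)^2 - 10*cos(q) - 20)*sin(q)/(3*(cos(q) - 1)^2*(cos(q) + 4)^2)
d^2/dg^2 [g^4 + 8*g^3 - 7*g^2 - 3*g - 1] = 12*g^2 + 48*g - 14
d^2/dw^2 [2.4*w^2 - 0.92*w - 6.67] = 4.80000000000000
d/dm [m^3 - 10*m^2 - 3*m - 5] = 3*m^2 - 20*m - 3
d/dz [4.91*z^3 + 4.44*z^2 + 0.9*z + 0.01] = 14.73*z^2 + 8.88*z + 0.9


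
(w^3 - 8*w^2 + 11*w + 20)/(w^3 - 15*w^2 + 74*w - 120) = (w + 1)/(w - 6)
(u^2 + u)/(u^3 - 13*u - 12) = u/(u^2 - u - 12)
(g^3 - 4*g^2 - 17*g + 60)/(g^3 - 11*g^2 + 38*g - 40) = (g^2 + g - 12)/(g^2 - 6*g + 8)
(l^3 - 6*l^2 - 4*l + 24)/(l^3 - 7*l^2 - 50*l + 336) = (l^2 - 4)/(l^2 - l - 56)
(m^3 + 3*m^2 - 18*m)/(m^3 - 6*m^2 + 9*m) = (m + 6)/(m - 3)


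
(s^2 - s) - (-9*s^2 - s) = 10*s^2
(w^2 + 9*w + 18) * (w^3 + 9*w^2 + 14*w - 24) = w^5 + 18*w^4 + 113*w^3 + 264*w^2 + 36*w - 432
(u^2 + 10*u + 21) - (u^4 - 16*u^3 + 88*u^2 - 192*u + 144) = -u^4 + 16*u^3 - 87*u^2 + 202*u - 123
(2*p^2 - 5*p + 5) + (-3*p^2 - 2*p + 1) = -p^2 - 7*p + 6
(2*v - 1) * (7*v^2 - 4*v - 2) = 14*v^3 - 15*v^2 + 2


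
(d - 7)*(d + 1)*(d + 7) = d^3 + d^2 - 49*d - 49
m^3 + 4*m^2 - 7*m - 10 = (m - 2)*(m + 1)*(m + 5)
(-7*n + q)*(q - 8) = -7*n*q + 56*n + q^2 - 8*q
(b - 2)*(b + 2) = b^2 - 4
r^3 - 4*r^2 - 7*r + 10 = (r - 5)*(r - 1)*(r + 2)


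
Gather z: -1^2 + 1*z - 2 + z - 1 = 2*z - 4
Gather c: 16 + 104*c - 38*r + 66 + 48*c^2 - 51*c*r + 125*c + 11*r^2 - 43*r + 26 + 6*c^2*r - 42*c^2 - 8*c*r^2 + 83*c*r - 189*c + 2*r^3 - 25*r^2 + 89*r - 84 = c^2*(6*r + 6) + c*(-8*r^2 + 32*r + 40) + 2*r^3 - 14*r^2 + 8*r + 24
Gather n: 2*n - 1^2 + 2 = 2*n + 1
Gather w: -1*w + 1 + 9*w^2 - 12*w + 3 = 9*w^2 - 13*w + 4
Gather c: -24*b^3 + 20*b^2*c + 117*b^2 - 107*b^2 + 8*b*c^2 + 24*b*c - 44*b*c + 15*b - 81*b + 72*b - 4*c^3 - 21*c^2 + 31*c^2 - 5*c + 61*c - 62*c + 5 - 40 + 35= -24*b^3 + 10*b^2 + 6*b - 4*c^3 + c^2*(8*b + 10) + c*(20*b^2 - 20*b - 6)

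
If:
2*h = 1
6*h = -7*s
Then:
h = 1/2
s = -3/7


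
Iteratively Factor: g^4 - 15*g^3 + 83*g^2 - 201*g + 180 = (g - 5)*(g^3 - 10*g^2 + 33*g - 36) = (g - 5)*(g - 3)*(g^2 - 7*g + 12) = (g - 5)*(g - 3)^2*(g - 4)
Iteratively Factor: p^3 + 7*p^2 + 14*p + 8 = (p + 1)*(p^2 + 6*p + 8) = (p + 1)*(p + 4)*(p + 2)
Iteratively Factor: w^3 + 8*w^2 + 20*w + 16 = (w + 2)*(w^2 + 6*w + 8) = (w + 2)^2*(w + 4)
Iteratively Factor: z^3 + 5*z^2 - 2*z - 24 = (z - 2)*(z^2 + 7*z + 12) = (z - 2)*(z + 3)*(z + 4)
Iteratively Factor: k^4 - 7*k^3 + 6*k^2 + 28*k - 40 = (k - 5)*(k^3 - 2*k^2 - 4*k + 8) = (k - 5)*(k - 2)*(k^2 - 4) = (k - 5)*(k - 2)^2*(k + 2)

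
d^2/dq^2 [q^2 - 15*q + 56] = 2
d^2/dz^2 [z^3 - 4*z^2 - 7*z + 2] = 6*z - 8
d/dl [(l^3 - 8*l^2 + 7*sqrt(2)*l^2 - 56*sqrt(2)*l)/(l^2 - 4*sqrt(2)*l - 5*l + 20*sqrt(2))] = (l^4 - 8*sqrt(2)*l^3 - 10*l^3 - 16*l^2 + 113*sqrt(2)*l^2 - 320*sqrt(2)*l + 560*l - 2240)/(l^4 - 8*sqrt(2)*l^3 - 10*l^3 + 57*l^2 + 80*sqrt(2)*l^2 - 320*l - 200*sqrt(2)*l + 800)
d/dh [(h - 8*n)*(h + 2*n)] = 2*h - 6*n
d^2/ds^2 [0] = 0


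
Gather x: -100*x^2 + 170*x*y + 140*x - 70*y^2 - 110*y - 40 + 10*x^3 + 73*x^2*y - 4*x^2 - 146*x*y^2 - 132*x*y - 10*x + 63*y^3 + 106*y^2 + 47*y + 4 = 10*x^3 + x^2*(73*y - 104) + x*(-146*y^2 + 38*y + 130) + 63*y^3 + 36*y^2 - 63*y - 36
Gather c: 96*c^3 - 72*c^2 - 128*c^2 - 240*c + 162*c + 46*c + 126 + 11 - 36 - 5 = 96*c^3 - 200*c^2 - 32*c + 96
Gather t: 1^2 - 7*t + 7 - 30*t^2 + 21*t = -30*t^2 + 14*t + 8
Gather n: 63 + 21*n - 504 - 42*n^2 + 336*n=-42*n^2 + 357*n - 441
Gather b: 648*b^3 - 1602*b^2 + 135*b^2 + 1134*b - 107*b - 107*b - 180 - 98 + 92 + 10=648*b^3 - 1467*b^2 + 920*b - 176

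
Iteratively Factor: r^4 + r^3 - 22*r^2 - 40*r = (r + 4)*(r^3 - 3*r^2 - 10*r) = r*(r + 4)*(r^2 - 3*r - 10) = r*(r + 2)*(r + 4)*(r - 5)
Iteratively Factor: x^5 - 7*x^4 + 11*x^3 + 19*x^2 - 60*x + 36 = (x + 2)*(x^4 - 9*x^3 + 29*x^2 - 39*x + 18) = (x - 3)*(x + 2)*(x^3 - 6*x^2 + 11*x - 6) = (x - 3)*(x - 2)*(x + 2)*(x^2 - 4*x + 3) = (x - 3)^2*(x - 2)*(x + 2)*(x - 1)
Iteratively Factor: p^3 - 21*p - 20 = (p - 5)*(p^2 + 5*p + 4) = (p - 5)*(p + 1)*(p + 4)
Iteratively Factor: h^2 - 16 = (h - 4)*(h + 4)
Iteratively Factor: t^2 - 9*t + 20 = (t - 5)*(t - 4)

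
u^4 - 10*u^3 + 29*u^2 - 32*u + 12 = (u - 6)*(u - 2)*(u - 1)^2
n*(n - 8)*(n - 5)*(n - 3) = n^4 - 16*n^3 + 79*n^2 - 120*n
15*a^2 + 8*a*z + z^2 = (3*a + z)*(5*a + z)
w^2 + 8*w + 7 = (w + 1)*(w + 7)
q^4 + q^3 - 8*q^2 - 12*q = q*(q - 3)*(q + 2)^2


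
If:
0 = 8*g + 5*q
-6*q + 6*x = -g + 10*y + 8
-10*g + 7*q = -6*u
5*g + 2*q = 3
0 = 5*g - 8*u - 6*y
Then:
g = 5/3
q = -8/3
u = 53/9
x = -1003/81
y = -349/54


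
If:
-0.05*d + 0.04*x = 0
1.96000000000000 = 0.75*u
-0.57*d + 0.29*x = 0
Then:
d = 0.00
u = 2.61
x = 0.00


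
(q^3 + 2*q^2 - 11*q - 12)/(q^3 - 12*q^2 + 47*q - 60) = (q^2 + 5*q + 4)/(q^2 - 9*q + 20)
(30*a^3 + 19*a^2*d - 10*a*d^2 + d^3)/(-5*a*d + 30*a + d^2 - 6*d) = (-6*a^2 - 5*a*d + d^2)/(d - 6)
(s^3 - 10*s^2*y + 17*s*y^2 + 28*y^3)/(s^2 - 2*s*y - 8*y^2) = (s^2 - 6*s*y - 7*y^2)/(s + 2*y)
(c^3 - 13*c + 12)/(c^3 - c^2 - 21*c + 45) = (c^2 + 3*c - 4)/(c^2 + 2*c - 15)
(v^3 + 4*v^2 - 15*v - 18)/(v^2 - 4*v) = (v^3 + 4*v^2 - 15*v - 18)/(v*(v - 4))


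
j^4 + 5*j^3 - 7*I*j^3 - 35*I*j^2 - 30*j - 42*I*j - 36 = (j + 2)*(j + 3)*(j - 6*I)*(j - I)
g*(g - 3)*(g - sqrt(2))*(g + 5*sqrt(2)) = g^4 - 3*g^3 + 4*sqrt(2)*g^3 - 12*sqrt(2)*g^2 - 10*g^2 + 30*g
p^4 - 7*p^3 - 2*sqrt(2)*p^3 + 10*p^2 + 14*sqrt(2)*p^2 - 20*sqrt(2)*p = p*(p - 5)*(p - 2)*(p - 2*sqrt(2))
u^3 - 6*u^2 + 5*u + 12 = (u - 4)*(u - 3)*(u + 1)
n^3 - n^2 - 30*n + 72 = (n - 4)*(n - 3)*(n + 6)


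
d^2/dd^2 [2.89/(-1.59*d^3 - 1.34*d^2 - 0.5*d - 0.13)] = ((27.5706*d + 7.7452)*(1.59*d^3 + 1.34*d^2 + 0.5*d + 0.13) - 2.89*(4.77*d^2 + 2.68*d + 0.5)*(9.54*d^2 + 5.36*d + 1.0))/(1.59*d^3 + 1.34*d^2 + 0.5*d + 0.13)^3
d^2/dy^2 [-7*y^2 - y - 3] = -14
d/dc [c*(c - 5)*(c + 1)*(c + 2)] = 4*c^3 - 6*c^2 - 26*c - 10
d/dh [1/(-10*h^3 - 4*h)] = (15*h^2 + 2)/(2*h^2*(5*h^2 + 2)^2)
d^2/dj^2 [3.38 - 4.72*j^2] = -9.44000000000000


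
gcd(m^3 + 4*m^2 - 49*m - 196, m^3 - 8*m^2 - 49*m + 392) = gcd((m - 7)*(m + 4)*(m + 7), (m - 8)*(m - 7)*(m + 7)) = m^2 - 49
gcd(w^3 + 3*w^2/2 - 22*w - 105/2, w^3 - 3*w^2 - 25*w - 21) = w + 3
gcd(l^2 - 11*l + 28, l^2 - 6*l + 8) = l - 4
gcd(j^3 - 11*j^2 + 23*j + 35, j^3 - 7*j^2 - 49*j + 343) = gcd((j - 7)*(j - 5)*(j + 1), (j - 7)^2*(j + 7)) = j - 7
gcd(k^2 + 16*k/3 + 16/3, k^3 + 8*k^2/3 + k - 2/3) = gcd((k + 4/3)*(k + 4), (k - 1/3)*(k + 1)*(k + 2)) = 1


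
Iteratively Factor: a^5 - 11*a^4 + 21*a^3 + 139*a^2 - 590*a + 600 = (a - 2)*(a^4 - 9*a^3 + 3*a^2 + 145*a - 300) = (a - 5)*(a - 2)*(a^3 - 4*a^2 - 17*a + 60) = (a - 5)^2*(a - 2)*(a^2 + a - 12) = (a - 5)^2*(a - 2)*(a + 4)*(a - 3)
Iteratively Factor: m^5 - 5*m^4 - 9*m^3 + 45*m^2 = (m)*(m^4 - 5*m^3 - 9*m^2 + 45*m) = m*(m - 3)*(m^3 - 2*m^2 - 15*m) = m^2*(m - 3)*(m^2 - 2*m - 15) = m^2*(m - 5)*(m - 3)*(m + 3)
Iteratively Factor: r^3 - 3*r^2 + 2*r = (r)*(r^2 - 3*r + 2) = r*(r - 2)*(r - 1)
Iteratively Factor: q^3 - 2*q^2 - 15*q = (q + 3)*(q^2 - 5*q) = q*(q + 3)*(q - 5)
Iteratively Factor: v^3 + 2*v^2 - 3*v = (v)*(v^2 + 2*v - 3) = v*(v - 1)*(v + 3)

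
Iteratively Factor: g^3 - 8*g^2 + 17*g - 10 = (g - 2)*(g^2 - 6*g + 5) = (g - 2)*(g - 1)*(g - 5)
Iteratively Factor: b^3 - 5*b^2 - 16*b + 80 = (b + 4)*(b^2 - 9*b + 20) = (b - 5)*(b + 4)*(b - 4)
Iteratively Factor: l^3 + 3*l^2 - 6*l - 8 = (l - 2)*(l^2 + 5*l + 4) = (l - 2)*(l + 1)*(l + 4)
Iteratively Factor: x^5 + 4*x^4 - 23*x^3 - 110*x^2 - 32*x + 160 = (x + 2)*(x^4 + 2*x^3 - 27*x^2 - 56*x + 80) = (x - 5)*(x + 2)*(x^3 + 7*x^2 + 8*x - 16) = (x - 5)*(x + 2)*(x + 4)*(x^2 + 3*x - 4) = (x - 5)*(x - 1)*(x + 2)*(x + 4)*(x + 4)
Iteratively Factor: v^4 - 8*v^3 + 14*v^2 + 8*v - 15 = (v - 3)*(v^3 - 5*v^2 - v + 5) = (v - 5)*(v - 3)*(v^2 - 1) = (v - 5)*(v - 3)*(v + 1)*(v - 1)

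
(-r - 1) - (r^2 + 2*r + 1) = -r^2 - 3*r - 2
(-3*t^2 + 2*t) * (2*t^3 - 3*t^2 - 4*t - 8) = -6*t^5 + 13*t^4 + 6*t^3 + 16*t^2 - 16*t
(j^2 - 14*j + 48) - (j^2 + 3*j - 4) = 52 - 17*j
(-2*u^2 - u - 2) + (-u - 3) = -2*u^2 - 2*u - 5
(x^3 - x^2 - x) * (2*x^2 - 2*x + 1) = 2*x^5 - 4*x^4 + x^3 + x^2 - x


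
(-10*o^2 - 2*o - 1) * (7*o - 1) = -70*o^3 - 4*o^2 - 5*o + 1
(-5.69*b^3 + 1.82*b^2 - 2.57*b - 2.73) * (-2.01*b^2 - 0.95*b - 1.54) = 11.4369*b^5 + 1.7473*b^4 + 12.1993*b^3 + 5.126*b^2 + 6.5513*b + 4.2042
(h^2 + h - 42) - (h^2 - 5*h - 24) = 6*h - 18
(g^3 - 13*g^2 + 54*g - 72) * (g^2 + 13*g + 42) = g^5 - 73*g^3 + 84*g^2 + 1332*g - 3024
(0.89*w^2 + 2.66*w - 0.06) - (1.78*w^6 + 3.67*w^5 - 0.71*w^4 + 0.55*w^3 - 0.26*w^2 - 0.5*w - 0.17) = -1.78*w^6 - 3.67*w^5 + 0.71*w^4 - 0.55*w^3 + 1.15*w^2 + 3.16*w + 0.11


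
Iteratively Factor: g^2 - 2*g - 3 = (g + 1)*(g - 3)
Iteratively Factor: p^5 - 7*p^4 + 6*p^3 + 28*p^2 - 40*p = (p + 2)*(p^4 - 9*p^3 + 24*p^2 - 20*p) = (p - 2)*(p + 2)*(p^3 - 7*p^2 + 10*p) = p*(p - 2)*(p + 2)*(p^2 - 7*p + 10) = p*(p - 5)*(p - 2)*(p + 2)*(p - 2)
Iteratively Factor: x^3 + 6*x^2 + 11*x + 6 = (x + 1)*(x^2 + 5*x + 6) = (x + 1)*(x + 2)*(x + 3)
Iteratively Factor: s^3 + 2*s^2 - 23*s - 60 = (s - 5)*(s^2 + 7*s + 12) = (s - 5)*(s + 4)*(s + 3)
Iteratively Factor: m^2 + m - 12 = (m - 3)*(m + 4)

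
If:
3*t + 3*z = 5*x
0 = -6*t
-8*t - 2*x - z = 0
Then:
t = 0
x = 0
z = 0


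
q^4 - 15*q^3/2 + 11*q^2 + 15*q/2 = q*(q - 5)*(q - 3)*(q + 1/2)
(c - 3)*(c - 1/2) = c^2 - 7*c/2 + 3/2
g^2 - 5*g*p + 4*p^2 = (g - 4*p)*(g - p)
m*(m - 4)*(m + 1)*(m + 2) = m^4 - m^3 - 10*m^2 - 8*m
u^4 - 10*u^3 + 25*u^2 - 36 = (u - 6)*(u - 3)*(u - 2)*(u + 1)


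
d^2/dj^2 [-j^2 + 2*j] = -2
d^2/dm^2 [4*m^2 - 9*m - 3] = 8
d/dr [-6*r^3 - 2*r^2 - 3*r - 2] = -18*r^2 - 4*r - 3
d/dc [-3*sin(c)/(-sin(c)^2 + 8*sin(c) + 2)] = 3*(cos(c)^2 - 3)*cos(c)/(sin(c)^2 - 8*sin(c) - 2)^2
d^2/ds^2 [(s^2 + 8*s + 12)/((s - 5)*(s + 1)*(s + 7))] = 2*(s^6 + 24*s^5 + 243*s^4 + 968*s^3 + 1131*s^2 + 216*s + 6313)/(s^9 + 9*s^8 - 72*s^7 - 672*s^6 + 1746*s^5 + 15786*s^4 - 11472*s^3 - 103320*s^2 - 121275*s - 42875)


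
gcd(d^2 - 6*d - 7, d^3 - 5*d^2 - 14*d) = d - 7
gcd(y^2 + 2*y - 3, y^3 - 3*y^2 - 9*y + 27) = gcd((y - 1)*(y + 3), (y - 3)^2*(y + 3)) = y + 3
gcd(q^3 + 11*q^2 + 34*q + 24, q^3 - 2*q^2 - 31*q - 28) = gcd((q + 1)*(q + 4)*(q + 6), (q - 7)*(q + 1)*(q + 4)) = q^2 + 5*q + 4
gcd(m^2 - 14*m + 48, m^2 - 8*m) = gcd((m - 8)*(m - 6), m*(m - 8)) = m - 8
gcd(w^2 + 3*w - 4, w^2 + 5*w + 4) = w + 4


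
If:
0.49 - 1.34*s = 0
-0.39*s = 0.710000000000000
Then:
No Solution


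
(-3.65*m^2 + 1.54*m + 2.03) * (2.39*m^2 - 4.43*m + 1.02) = -8.7235*m^4 + 19.8501*m^3 - 5.6935*m^2 - 7.4221*m + 2.0706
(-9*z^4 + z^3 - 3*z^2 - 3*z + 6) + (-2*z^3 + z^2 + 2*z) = -9*z^4 - z^3 - 2*z^2 - z + 6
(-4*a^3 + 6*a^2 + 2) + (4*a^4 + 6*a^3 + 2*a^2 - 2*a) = 4*a^4 + 2*a^3 + 8*a^2 - 2*a + 2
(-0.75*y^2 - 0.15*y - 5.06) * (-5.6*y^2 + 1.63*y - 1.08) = 4.2*y^4 - 0.3825*y^3 + 28.9015*y^2 - 8.0858*y + 5.4648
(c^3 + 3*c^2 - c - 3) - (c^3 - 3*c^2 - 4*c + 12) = 6*c^2 + 3*c - 15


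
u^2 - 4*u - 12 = (u - 6)*(u + 2)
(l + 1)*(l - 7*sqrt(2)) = l^2 - 7*sqrt(2)*l + l - 7*sqrt(2)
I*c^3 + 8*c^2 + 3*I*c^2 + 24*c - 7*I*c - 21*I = (c + 3)*(c - 7*I)*(I*c + 1)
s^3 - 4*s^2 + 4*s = s*(s - 2)^2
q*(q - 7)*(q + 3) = q^3 - 4*q^2 - 21*q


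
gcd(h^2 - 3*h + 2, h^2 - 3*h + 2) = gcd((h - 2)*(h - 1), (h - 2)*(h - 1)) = h^2 - 3*h + 2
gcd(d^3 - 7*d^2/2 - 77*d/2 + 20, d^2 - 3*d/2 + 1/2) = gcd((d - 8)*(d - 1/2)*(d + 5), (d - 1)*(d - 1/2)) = d - 1/2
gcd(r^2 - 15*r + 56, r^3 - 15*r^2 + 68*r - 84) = r - 7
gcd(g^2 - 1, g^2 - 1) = g^2 - 1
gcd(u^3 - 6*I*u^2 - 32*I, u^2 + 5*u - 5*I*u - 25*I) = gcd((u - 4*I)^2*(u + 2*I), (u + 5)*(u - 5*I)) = 1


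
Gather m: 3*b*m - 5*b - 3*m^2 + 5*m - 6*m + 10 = -5*b - 3*m^2 + m*(3*b - 1) + 10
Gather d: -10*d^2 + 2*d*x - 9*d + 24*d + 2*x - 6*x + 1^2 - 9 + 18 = -10*d^2 + d*(2*x + 15) - 4*x + 10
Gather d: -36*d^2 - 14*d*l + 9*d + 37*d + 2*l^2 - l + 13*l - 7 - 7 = -36*d^2 + d*(46 - 14*l) + 2*l^2 + 12*l - 14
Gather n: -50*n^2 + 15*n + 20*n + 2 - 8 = -50*n^2 + 35*n - 6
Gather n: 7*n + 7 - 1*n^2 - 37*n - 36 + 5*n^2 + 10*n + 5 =4*n^2 - 20*n - 24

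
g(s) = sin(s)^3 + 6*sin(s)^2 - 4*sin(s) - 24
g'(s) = 3*sin(s)^2*cos(s) + 12*sin(s)*cos(s) - 4*cos(s)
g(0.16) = -24.48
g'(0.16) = -1.99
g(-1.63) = -15.02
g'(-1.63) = 0.77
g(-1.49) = -15.04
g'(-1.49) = -1.05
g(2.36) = -23.49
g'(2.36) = -4.22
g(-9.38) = -23.81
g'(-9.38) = 4.53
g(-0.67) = -19.44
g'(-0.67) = -8.07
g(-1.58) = -15.00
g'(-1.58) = 0.12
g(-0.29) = -22.39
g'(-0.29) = -6.89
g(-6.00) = -24.63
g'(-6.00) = -0.40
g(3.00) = -24.44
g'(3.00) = 2.22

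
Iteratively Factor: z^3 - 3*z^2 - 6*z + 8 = (z - 1)*(z^2 - 2*z - 8) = (z - 4)*(z - 1)*(z + 2)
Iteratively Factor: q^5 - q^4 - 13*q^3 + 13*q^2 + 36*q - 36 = (q - 3)*(q^4 + 2*q^3 - 7*q^2 - 8*q + 12) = (q - 3)*(q + 3)*(q^3 - q^2 - 4*q + 4) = (q - 3)*(q - 1)*(q + 3)*(q^2 - 4) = (q - 3)*(q - 2)*(q - 1)*(q + 3)*(q + 2)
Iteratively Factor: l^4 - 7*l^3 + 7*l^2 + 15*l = (l + 1)*(l^3 - 8*l^2 + 15*l) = (l - 3)*(l + 1)*(l^2 - 5*l) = l*(l - 3)*(l + 1)*(l - 5)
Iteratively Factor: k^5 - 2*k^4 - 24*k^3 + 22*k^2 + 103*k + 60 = (k + 1)*(k^4 - 3*k^3 - 21*k^2 + 43*k + 60) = (k - 5)*(k + 1)*(k^3 + 2*k^2 - 11*k - 12) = (k - 5)*(k + 1)*(k + 4)*(k^2 - 2*k - 3) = (k - 5)*(k - 3)*(k + 1)*(k + 4)*(k + 1)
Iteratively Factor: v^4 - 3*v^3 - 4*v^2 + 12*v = (v - 3)*(v^3 - 4*v) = (v - 3)*(v + 2)*(v^2 - 2*v) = v*(v - 3)*(v + 2)*(v - 2)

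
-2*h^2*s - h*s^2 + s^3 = s*(-2*h + s)*(h + s)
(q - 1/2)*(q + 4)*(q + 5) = q^3 + 17*q^2/2 + 31*q/2 - 10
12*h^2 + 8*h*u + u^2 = (2*h + u)*(6*h + u)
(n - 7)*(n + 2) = n^2 - 5*n - 14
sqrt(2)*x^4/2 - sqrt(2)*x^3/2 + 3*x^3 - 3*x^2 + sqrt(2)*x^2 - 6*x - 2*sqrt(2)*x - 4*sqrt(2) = (x - 2)*(x + 1)*(x + 2*sqrt(2))*(sqrt(2)*x/2 + 1)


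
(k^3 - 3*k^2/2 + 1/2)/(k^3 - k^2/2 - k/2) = (k - 1)/k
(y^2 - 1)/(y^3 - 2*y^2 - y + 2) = 1/(y - 2)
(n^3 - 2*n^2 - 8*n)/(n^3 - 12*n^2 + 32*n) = (n + 2)/(n - 8)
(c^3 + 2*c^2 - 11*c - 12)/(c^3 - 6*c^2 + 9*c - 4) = (c^3 + 2*c^2 - 11*c - 12)/(c^3 - 6*c^2 + 9*c - 4)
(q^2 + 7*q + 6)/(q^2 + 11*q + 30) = (q + 1)/(q + 5)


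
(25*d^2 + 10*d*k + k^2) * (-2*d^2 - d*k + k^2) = -50*d^4 - 45*d^3*k + 13*d^2*k^2 + 9*d*k^3 + k^4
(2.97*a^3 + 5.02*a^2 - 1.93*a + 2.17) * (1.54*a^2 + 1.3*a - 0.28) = 4.5738*a^5 + 11.5918*a^4 + 2.7222*a^3 - 0.5728*a^2 + 3.3614*a - 0.6076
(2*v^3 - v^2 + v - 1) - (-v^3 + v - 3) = 3*v^3 - v^2 + 2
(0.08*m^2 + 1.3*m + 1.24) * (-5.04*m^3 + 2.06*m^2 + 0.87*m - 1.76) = -0.4032*m^5 - 6.3872*m^4 - 3.502*m^3 + 3.5446*m^2 - 1.2092*m - 2.1824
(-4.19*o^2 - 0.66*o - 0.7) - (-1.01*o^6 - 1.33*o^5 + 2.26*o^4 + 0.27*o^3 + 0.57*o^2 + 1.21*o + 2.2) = 1.01*o^6 + 1.33*o^5 - 2.26*o^4 - 0.27*o^3 - 4.76*o^2 - 1.87*o - 2.9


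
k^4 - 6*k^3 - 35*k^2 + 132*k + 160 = (k - 8)*(k - 4)*(k + 1)*(k + 5)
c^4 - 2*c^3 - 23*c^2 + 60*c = c*(c - 4)*(c - 3)*(c + 5)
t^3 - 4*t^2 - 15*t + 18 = (t - 6)*(t - 1)*(t + 3)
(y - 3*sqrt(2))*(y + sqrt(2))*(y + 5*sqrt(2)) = y^3 + 3*sqrt(2)*y^2 - 26*y - 30*sqrt(2)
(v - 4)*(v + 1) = v^2 - 3*v - 4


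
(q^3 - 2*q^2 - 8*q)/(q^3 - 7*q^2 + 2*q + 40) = q/(q - 5)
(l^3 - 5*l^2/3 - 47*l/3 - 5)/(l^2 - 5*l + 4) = (3*l^3 - 5*l^2 - 47*l - 15)/(3*(l^2 - 5*l + 4))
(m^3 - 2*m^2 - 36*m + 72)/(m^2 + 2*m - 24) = (m^2 - 8*m + 12)/(m - 4)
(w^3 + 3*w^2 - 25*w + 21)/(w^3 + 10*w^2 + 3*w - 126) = (w - 1)/(w + 6)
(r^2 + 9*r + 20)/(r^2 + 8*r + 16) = (r + 5)/(r + 4)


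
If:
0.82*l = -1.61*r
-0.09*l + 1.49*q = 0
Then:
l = -1.96341463414634*r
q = -0.118595514814209*r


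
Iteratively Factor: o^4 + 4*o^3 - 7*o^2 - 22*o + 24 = (o + 4)*(o^3 - 7*o + 6) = (o + 3)*(o + 4)*(o^2 - 3*o + 2) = (o - 1)*(o + 3)*(o + 4)*(o - 2)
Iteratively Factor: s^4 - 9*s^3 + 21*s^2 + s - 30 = (s - 3)*(s^3 - 6*s^2 + 3*s + 10) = (s - 3)*(s + 1)*(s^2 - 7*s + 10) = (s - 3)*(s - 2)*(s + 1)*(s - 5)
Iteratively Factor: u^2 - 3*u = (u)*(u - 3)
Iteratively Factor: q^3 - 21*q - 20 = (q - 5)*(q^2 + 5*q + 4) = (q - 5)*(q + 1)*(q + 4)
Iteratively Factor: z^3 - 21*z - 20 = (z + 4)*(z^2 - 4*z - 5) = (z - 5)*(z + 4)*(z + 1)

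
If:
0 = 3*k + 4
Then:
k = -4/3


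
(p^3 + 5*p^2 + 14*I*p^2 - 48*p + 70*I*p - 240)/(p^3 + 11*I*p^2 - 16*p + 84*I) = (p^2 + p*(5 + 8*I) + 40*I)/(p^2 + 5*I*p + 14)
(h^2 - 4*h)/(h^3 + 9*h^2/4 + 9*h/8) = 8*(h - 4)/(8*h^2 + 18*h + 9)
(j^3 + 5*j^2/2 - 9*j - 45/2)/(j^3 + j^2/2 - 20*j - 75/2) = (j - 3)/(j - 5)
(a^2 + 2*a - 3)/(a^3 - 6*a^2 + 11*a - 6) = (a + 3)/(a^2 - 5*a + 6)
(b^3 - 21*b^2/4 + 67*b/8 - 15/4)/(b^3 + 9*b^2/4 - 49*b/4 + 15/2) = (b - 5/2)/(b + 5)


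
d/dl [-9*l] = -9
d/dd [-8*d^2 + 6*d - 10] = 6 - 16*d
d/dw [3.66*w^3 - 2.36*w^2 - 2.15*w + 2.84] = 10.98*w^2 - 4.72*w - 2.15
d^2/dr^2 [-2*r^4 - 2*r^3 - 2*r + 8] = 12*r*(-2*r - 1)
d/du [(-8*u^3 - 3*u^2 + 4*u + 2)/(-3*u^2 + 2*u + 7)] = 2*(12*u^4 - 16*u^3 - 81*u^2 - 15*u + 12)/(9*u^4 - 12*u^3 - 38*u^2 + 28*u + 49)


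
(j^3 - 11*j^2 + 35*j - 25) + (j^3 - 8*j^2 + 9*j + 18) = 2*j^3 - 19*j^2 + 44*j - 7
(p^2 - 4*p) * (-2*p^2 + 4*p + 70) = -2*p^4 + 12*p^3 + 54*p^2 - 280*p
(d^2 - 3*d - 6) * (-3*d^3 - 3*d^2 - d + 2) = -3*d^5 + 6*d^4 + 26*d^3 + 23*d^2 - 12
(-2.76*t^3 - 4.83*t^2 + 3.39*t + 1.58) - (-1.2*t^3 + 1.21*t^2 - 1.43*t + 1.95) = -1.56*t^3 - 6.04*t^2 + 4.82*t - 0.37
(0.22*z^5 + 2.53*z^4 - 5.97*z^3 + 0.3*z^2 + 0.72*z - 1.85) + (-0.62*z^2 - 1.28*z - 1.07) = 0.22*z^5 + 2.53*z^4 - 5.97*z^3 - 0.32*z^2 - 0.56*z - 2.92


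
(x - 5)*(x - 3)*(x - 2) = x^3 - 10*x^2 + 31*x - 30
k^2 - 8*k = k*(k - 8)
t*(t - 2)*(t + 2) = t^3 - 4*t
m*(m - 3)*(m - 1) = m^3 - 4*m^2 + 3*m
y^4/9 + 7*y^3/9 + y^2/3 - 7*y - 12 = (y/3 + 1)^2*(y - 3)*(y + 4)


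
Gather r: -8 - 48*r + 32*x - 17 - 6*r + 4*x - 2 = -54*r + 36*x - 27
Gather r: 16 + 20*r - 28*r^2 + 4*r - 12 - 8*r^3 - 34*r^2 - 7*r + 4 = -8*r^3 - 62*r^2 + 17*r + 8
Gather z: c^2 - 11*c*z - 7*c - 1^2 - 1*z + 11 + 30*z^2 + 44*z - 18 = c^2 - 7*c + 30*z^2 + z*(43 - 11*c) - 8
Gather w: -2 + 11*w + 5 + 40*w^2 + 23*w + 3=40*w^2 + 34*w + 6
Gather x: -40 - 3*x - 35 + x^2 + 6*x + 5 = x^2 + 3*x - 70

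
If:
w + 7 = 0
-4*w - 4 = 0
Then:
No Solution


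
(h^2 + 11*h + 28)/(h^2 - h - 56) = (h + 4)/(h - 8)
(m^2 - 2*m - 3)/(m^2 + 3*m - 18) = (m + 1)/(m + 6)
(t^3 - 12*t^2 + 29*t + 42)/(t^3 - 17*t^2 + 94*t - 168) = (t + 1)/(t - 4)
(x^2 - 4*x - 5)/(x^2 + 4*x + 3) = (x - 5)/(x + 3)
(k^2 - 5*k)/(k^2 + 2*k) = (k - 5)/(k + 2)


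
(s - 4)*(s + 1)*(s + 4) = s^3 + s^2 - 16*s - 16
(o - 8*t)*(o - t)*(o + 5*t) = o^3 - 4*o^2*t - 37*o*t^2 + 40*t^3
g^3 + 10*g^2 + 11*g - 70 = (g - 2)*(g + 5)*(g + 7)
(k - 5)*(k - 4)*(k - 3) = k^3 - 12*k^2 + 47*k - 60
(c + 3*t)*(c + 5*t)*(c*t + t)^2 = c^4*t^2 + 8*c^3*t^3 + 2*c^3*t^2 + 15*c^2*t^4 + 16*c^2*t^3 + c^2*t^2 + 30*c*t^4 + 8*c*t^3 + 15*t^4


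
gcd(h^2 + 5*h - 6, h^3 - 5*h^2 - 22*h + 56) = 1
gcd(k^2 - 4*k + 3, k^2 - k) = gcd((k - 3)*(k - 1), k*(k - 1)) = k - 1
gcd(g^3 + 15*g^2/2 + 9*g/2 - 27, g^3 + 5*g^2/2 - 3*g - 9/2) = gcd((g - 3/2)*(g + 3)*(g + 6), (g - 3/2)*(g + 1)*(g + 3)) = g^2 + 3*g/2 - 9/2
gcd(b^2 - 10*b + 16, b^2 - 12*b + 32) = b - 8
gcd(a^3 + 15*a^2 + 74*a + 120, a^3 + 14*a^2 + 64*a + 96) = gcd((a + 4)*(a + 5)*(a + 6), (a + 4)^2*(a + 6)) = a^2 + 10*a + 24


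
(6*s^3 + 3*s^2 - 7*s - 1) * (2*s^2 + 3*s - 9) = 12*s^5 + 24*s^4 - 59*s^3 - 50*s^2 + 60*s + 9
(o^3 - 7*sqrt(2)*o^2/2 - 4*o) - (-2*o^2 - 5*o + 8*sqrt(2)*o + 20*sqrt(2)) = o^3 - 7*sqrt(2)*o^2/2 + 2*o^2 - 8*sqrt(2)*o + o - 20*sqrt(2)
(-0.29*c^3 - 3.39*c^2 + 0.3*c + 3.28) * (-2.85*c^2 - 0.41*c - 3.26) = 0.8265*c^5 + 9.7804*c^4 + 1.4803*c^3 + 1.5804*c^2 - 2.3228*c - 10.6928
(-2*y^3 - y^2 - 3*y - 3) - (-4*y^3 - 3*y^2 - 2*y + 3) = 2*y^3 + 2*y^2 - y - 6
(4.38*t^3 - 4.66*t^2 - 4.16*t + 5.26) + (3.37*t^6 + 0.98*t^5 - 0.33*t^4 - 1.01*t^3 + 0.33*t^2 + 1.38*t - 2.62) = 3.37*t^6 + 0.98*t^5 - 0.33*t^4 + 3.37*t^3 - 4.33*t^2 - 2.78*t + 2.64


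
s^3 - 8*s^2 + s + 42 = (s - 7)*(s - 3)*(s + 2)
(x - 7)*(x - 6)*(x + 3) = x^3 - 10*x^2 + 3*x + 126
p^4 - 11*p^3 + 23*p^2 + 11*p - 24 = (p - 8)*(p - 3)*(p - 1)*(p + 1)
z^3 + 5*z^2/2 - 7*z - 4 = (z - 2)*(z + 1/2)*(z + 4)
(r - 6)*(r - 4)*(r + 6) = r^3 - 4*r^2 - 36*r + 144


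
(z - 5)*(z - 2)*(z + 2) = z^3 - 5*z^2 - 4*z + 20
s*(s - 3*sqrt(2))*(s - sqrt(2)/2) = s^3 - 7*sqrt(2)*s^2/2 + 3*s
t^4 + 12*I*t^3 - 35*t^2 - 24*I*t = t*(t + I)*(t + 3*I)*(t + 8*I)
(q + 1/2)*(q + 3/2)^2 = q^3 + 7*q^2/2 + 15*q/4 + 9/8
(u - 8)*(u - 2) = u^2 - 10*u + 16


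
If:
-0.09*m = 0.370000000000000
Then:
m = -4.11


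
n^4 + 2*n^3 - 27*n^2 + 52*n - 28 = (n - 2)^2*(n - 1)*(n + 7)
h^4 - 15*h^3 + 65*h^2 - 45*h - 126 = (h - 7)*(h - 6)*(h - 3)*(h + 1)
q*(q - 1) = q^2 - q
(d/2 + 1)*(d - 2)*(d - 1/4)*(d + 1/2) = d^4/2 + d^3/8 - 33*d^2/16 - d/2 + 1/4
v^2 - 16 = (v - 4)*(v + 4)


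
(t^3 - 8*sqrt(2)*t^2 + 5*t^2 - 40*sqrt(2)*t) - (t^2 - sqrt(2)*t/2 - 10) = t^3 - 8*sqrt(2)*t^2 + 4*t^2 - 79*sqrt(2)*t/2 + 10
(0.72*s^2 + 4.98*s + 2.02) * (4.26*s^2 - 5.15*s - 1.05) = 3.0672*s^4 + 17.5068*s^3 - 17.7978*s^2 - 15.632*s - 2.121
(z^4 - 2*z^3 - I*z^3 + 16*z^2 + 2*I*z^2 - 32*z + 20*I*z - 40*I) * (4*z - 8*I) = 4*z^5 - 8*z^4 - 12*I*z^4 + 56*z^3 + 24*I*z^3 - 112*z^2 - 48*I*z^2 + 160*z + 96*I*z - 320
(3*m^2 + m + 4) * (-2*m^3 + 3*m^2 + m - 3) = -6*m^5 + 7*m^4 - 2*m^3 + 4*m^2 + m - 12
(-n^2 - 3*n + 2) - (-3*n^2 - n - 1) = 2*n^2 - 2*n + 3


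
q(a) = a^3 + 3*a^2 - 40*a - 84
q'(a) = 3*a^2 + 6*a - 40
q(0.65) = -108.46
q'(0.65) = -34.83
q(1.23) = -126.80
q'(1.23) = -28.08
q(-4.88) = 66.43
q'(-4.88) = 2.16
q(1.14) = -124.22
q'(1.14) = -29.26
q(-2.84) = 30.89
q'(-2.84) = -32.84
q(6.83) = 101.36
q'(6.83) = 140.93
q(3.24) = -148.09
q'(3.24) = 10.93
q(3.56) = -143.26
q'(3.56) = 19.38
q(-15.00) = -2184.00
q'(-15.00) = 545.00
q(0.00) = -84.00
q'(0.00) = -40.00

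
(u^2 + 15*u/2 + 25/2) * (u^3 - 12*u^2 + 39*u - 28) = u^5 - 9*u^4/2 - 77*u^3/2 + 229*u^2/2 + 555*u/2 - 350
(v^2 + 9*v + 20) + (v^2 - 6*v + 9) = 2*v^2 + 3*v + 29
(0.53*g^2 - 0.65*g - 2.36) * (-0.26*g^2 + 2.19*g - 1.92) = -0.1378*g^4 + 1.3297*g^3 - 1.8275*g^2 - 3.9204*g + 4.5312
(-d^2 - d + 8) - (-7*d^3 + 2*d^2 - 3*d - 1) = 7*d^3 - 3*d^2 + 2*d + 9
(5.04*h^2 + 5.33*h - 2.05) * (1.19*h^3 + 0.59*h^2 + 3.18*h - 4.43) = 5.9976*h^5 + 9.3163*h^4 + 16.7324*h^3 - 6.5873*h^2 - 30.1309*h + 9.0815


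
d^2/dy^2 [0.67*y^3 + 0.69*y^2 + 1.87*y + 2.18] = 4.02*y + 1.38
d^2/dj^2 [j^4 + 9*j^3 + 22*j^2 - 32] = 12*j^2 + 54*j + 44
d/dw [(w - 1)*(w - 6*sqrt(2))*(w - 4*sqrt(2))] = 3*w^2 - 20*sqrt(2)*w - 2*w + 10*sqrt(2) + 48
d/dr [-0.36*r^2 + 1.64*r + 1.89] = 1.64 - 0.72*r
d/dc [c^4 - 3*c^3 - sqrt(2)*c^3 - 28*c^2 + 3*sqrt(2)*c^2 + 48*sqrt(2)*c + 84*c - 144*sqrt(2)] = 4*c^3 - 9*c^2 - 3*sqrt(2)*c^2 - 56*c + 6*sqrt(2)*c + 48*sqrt(2) + 84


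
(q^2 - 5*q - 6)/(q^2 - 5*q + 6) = (q^2 - 5*q - 6)/(q^2 - 5*q + 6)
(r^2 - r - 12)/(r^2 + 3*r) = (r - 4)/r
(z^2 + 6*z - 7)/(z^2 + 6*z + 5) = (z^2 + 6*z - 7)/(z^2 + 6*z + 5)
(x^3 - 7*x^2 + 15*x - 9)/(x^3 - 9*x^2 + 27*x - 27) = (x - 1)/(x - 3)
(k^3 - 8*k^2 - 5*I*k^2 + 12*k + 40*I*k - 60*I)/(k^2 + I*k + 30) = (k^2 - 8*k + 12)/(k + 6*I)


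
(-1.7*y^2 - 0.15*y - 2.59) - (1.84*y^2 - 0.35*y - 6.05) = -3.54*y^2 + 0.2*y + 3.46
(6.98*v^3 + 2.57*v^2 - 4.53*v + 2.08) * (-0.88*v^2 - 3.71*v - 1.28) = -6.1424*v^5 - 28.1574*v^4 - 14.4827*v^3 + 11.6863*v^2 - 1.9184*v - 2.6624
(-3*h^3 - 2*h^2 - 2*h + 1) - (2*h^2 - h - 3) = -3*h^3 - 4*h^2 - h + 4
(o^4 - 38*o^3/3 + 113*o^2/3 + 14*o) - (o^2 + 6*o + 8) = o^4 - 38*o^3/3 + 110*o^2/3 + 8*o - 8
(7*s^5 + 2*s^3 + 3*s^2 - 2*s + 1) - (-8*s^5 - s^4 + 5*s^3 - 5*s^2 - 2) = 15*s^5 + s^4 - 3*s^3 + 8*s^2 - 2*s + 3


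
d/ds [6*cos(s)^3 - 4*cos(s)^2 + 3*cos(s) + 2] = (-18*cos(s)^2 + 8*cos(s) - 3)*sin(s)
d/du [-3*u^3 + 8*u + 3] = 8 - 9*u^2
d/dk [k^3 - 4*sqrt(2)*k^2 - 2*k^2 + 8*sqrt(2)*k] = 3*k^2 - 8*sqrt(2)*k - 4*k + 8*sqrt(2)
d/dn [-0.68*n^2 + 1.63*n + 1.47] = 1.63 - 1.36*n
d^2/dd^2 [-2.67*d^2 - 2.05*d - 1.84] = -5.34000000000000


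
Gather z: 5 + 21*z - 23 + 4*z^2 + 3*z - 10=4*z^2 + 24*z - 28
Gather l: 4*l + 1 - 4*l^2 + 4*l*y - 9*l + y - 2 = -4*l^2 + l*(4*y - 5) + y - 1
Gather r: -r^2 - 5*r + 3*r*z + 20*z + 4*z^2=-r^2 + r*(3*z - 5) + 4*z^2 + 20*z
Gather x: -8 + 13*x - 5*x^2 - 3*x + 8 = -5*x^2 + 10*x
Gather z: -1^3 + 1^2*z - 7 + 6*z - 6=7*z - 14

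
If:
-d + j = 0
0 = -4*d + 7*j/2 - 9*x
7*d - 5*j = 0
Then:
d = 0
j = 0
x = 0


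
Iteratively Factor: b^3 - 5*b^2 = (b)*(b^2 - 5*b) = b*(b - 5)*(b)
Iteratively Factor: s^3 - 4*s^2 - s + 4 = (s - 4)*(s^2 - 1) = (s - 4)*(s + 1)*(s - 1)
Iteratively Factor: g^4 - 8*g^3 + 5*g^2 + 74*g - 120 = (g - 5)*(g^3 - 3*g^2 - 10*g + 24) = (g - 5)*(g - 2)*(g^2 - g - 12) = (g - 5)*(g - 2)*(g + 3)*(g - 4)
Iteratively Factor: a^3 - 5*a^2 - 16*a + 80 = (a - 4)*(a^2 - a - 20) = (a - 4)*(a + 4)*(a - 5)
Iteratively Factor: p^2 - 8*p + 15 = (p - 3)*(p - 5)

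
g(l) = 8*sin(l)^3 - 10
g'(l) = 24*sin(l)^2*cos(l)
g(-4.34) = -3.53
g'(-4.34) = -7.58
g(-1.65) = -17.92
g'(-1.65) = -1.89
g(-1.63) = -17.96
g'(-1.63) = -1.42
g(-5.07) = -3.42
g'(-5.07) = 7.37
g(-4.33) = -3.61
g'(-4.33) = -7.71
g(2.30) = -6.68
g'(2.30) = -8.89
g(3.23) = -10.01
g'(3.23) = -0.19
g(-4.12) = -5.43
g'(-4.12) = -9.22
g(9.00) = -9.44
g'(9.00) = -3.71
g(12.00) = -11.24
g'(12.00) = 5.83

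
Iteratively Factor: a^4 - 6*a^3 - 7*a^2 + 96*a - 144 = (a + 4)*(a^3 - 10*a^2 + 33*a - 36) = (a - 3)*(a + 4)*(a^2 - 7*a + 12) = (a - 3)^2*(a + 4)*(a - 4)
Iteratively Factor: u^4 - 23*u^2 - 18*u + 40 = (u + 4)*(u^3 - 4*u^2 - 7*u + 10) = (u - 1)*(u + 4)*(u^2 - 3*u - 10) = (u - 5)*(u - 1)*(u + 4)*(u + 2)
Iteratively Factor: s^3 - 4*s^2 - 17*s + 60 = (s + 4)*(s^2 - 8*s + 15) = (s - 3)*(s + 4)*(s - 5)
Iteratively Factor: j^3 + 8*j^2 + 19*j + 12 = (j + 4)*(j^2 + 4*j + 3) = (j + 1)*(j + 4)*(j + 3)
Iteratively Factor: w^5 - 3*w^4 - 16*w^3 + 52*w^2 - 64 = (w - 2)*(w^4 - w^3 - 18*w^2 + 16*w + 32) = (w - 2)*(w + 4)*(w^3 - 5*w^2 + 2*w + 8) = (w - 2)*(w + 1)*(w + 4)*(w^2 - 6*w + 8) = (w - 4)*(w - 2)*(w + 1)*(w + 4)*(w - 2)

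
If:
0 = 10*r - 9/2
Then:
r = 9/20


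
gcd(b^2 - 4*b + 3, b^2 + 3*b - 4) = b - 1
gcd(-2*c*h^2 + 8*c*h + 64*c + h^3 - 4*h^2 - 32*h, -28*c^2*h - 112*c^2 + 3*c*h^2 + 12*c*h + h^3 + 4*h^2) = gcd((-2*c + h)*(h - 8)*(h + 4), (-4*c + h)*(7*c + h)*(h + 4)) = h + 4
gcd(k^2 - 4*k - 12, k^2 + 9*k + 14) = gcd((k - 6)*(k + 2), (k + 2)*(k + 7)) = k + 2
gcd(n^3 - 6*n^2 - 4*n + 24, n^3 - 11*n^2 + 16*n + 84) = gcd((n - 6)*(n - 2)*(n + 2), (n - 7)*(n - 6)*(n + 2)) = n^2 - 4*n - 12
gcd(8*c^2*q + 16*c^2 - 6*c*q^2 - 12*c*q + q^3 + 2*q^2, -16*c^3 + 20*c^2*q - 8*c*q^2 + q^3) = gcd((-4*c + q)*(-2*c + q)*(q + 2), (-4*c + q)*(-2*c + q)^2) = 8*c^2 - 6*c*q + q^2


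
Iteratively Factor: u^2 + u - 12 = (u - 3)*(u + 4)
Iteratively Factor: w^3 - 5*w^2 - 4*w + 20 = (w - 2)*(w^2 - 3*w - 10) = (w - 2)*(w + 2)*(w - 5)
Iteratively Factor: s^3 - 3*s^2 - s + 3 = (s - 1)*(s^2 - 2*s - 3) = (s - 3)*(s - 1)*(s + 1)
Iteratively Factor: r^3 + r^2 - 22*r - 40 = (r - 5)*(r^2 + 6*r + 8) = (r - 5)*(r + 4)*(r + 2)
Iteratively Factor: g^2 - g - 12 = (g - 4)*(g + 3)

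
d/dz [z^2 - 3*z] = 2*z - 3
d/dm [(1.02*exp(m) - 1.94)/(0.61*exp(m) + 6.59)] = 7.9052*exp(m)/(0.61*exp(m) + 6.59)^2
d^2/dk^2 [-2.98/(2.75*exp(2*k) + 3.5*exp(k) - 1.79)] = (-2.98*(5.5*exp(k) + 3.5)*(11.0*exp(k) + 7.0)*exp(k) + (32.78*exp(k) + 10.43)*(2.75*exp(2*k) + 3.5*exp(k) - 1.79))*exp(k)/(2.75*exp(2*k) + 3.5*exp(k) - 1.79)^3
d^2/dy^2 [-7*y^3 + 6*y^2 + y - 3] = 12 - 42*y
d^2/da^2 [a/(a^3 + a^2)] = 2*(3*a^2 + 3*a + 1)/(a^3*(a^3 + 3*a^2 + 3*a + 1))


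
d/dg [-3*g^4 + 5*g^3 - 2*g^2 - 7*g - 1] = -12*g^3 + 15*g^2 - 4*g - 7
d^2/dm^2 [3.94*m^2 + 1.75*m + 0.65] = 7.88000000000000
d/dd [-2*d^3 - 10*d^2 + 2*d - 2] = -6*d^2 - 20*d + 2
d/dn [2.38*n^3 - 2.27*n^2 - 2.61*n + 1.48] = 7.14*n^2 - 4.54*n - 2.61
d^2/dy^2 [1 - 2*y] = 0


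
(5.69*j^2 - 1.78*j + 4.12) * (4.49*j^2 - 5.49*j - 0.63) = 25.5481*j^4 - 39.2303*j^3 + 24.6863*j^2 - 21.4974*j - 2.5956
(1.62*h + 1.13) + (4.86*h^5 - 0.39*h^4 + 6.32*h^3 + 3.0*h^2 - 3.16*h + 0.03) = 4.86*h^5 - 0.39*h^4 + 6.32*h^3 + 3.0*h^2 - 1.54*h + 1.16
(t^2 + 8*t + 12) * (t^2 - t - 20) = t^4 + 7*t^3 - 16*t^2 - 172*t - 240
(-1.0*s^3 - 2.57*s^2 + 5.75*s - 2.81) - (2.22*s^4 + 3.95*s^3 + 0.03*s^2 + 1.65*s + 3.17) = -2.22*s^4 - 4.95*s^3 - 2.6*s^2 + 4.1*s - 5.98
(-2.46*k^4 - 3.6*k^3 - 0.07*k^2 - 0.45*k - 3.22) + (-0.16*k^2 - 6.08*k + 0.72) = -2.46*k^4 - 3.6*k^3 - 0.23*k^2 - 6.53*k - 2.5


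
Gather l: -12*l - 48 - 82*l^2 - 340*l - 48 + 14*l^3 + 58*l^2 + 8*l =14*l^3 - 24*l^2 - 344*l - 96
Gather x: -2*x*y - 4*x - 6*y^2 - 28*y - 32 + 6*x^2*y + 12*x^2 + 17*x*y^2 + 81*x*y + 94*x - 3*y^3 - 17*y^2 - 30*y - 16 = x^2*(6*y + 12) + x*(17*y^2 + 79*y + 90) - 3*y^3 - 23*y^2 - 58*y - 48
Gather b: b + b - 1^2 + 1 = 2*b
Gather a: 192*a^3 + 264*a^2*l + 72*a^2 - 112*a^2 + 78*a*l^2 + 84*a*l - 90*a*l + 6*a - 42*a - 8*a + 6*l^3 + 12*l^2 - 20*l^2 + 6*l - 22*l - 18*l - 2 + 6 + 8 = 192*a^3 + a^2*(264*l - 40) + a*(78*l^2 - 6*l - 44) + 6*l^3 - 8*l^2 - 34*l + 12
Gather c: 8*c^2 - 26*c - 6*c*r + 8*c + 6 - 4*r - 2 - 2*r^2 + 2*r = 8*c^2 + c*(-6*r - 18) - 2*r^2 - 2*r + 4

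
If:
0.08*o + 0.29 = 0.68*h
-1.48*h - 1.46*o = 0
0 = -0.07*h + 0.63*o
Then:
No Solution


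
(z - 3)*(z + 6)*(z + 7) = z^3 + 10*z^2 + 3*z - 126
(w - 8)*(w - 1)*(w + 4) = w^3 - 5*w^2 - 28*w + 32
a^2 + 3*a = a*(a + 3)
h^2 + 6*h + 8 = (h + 2)*(h + 4)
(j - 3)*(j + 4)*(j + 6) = j^3 + 7*j^2 - 6*j - 72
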